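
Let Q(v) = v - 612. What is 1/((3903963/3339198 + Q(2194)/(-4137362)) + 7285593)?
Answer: 2302578485946/16775652390296368373 ≈ 1.3726e-7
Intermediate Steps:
Q(v) = -612 + v
1/((3903963/3339198 + Q(2194)/(-4137362)) + 7285593) = 1/((3903963/3339198 + (-612 + 2194)/(-4137362)) + 7285593) = 1/((3903963*(1/3339198) + 1582*(-1/4137362)) + 7285593) = 1/((1301321/1113066 - 791/2068681) + 7285593) = 1/(2691137592395/2302578485946 + 7285593) = 1/(16775652390296368373/2302578485946) = 2302578485946/16775652390296368373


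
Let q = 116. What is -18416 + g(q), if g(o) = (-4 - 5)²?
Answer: -18335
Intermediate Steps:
g(o) = 81 (g(o) = (-9)² = 81)
-18416 + g(q) = -18416 + 81 = -18335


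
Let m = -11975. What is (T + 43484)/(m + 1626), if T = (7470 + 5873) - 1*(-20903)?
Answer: -77730/10349 ≈ -7.5109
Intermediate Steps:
T = 34246 (T = 13343 + 20903 = 34246)
(T + 43484)/(m + 1626) = (34246 + 43484)/(-11975 + 1626) = 77730/(-10349) = 77730*(-1/10349) = -77730/10349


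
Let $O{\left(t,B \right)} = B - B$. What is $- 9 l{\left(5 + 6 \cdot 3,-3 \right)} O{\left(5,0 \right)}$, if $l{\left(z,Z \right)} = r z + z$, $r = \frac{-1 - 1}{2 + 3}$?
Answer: $0$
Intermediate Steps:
$r = - \frac{2}{5} \approx -0.4$
$O{\left(t,B \right)} = 0$
$l{\left(z,Z \right)} = \frac{3 z}{5}$ ($l{\left(z,Z \right)} = - \frac{2 z}{5} + z = \frac{3 z}{5}$)
$- 9 l{\left(5 + 6 \cdot 3,-3 \right)} O{\left(5,0 \right)} = - 9 \frac{3 \left(5 + 6 \cdot 3\right)}{5} \cdot 0 = - 9 \frac{3 \left(5 + 18\right)}{5} \cdot 0 = - 9 \cdot \frac{3}{5} \cdot 23 \cdot 0 = \left(-9\right) \frac{69}{5} \cdot 0 = \left(- \frac{621}{5}\right) 0 = 0$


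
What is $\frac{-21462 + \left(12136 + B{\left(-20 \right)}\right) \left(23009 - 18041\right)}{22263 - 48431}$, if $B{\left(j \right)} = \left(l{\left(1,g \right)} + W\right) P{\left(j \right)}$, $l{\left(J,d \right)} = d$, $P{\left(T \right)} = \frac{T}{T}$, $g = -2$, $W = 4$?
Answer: $- \frac{30140061}{13084} \approx -2303.6$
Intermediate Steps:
$P{\left(T \right)} = 1$
$B{\left(j \right)} = 2$ ($B{\left(j \right)} = \left(-2 + 4\right) 1 = 2 \cdot 1 = 2$)
$\frac{-21462 + \left(12136 + B{\left(-20 \right)}\right) \left(23009 - 18041\right)}{22263 - 48431} = \frac{-21462 + \left(12136 + 2\right) \left(23009 - 18041\right)}{22263 - 48431} = \frac{-21462 + 12138 \cdot 4968}{-26168} = \left(-21462 + 60301584\right) \left(- \frac{1}{26168}\right) = 60280122 \left(- \frac{1}{26168}\right) = - \frac{30140061}{13084}$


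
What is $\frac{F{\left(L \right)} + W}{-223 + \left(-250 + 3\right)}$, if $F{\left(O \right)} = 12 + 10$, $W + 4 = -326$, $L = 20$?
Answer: $\frac{154}{235} \approx 0.65532$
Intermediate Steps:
$W = -330$ ($W = -4 - 326 = -330$)
$F{\left(O \right)} = 22$
$\frac{F{\left(L \right)} + W}{-223 + \left(-250 + 3\right)} = \frac{22 - 330}{-223 + \left(-250 + 3\right)} = - \frac{308}{-223 - 247} = - \frac{308}{-470} = \left(-308\right) \left(- \frac{1}{470}\right) = \frac{154}{235}$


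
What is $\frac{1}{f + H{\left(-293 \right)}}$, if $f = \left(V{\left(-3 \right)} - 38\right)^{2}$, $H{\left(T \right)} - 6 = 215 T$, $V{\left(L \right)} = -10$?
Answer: $- \frac{1}{60685} \approx -1.6479 \cdot 10^{-5}$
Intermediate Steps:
$H{\left(T \right)} = 6 + 215 T$
$f = 2304$ ($f = \left(-10 - 38\right)^{2} = \left(-48\right)^{2} = 2304$)
$\frac{1}{f + H{\left(-293 \right)}} = \frac{1}{2304 + \left(6 + 215 \left(-293\right)\right)} = \frac{1}{2304 + \left(6 - 62995\right)} = \frac{1}{2304 - 62989} = \frac{1}{-60685} = - \frac{1}{60685}$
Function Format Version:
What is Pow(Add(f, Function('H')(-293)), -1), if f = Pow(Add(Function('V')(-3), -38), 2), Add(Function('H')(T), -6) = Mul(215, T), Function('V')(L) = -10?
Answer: Rational(-1, 60685) ≈ -1.6479e-5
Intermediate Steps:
Function('H')(T) = Add(6, Mul(215, T))
f = 2304 (f = Pow(Add(-10, -38), 2) = Pow(-48, 2) = 2304)
Pow(Add(f, Function('H')(-293)), -1) = Pow(Add(2304, Add(6, Mul(215, -293))), -1) = Pow(Add(2304, Add(6, -62995)), -1) = Pow(Add(2304, -62989), -1) = Pow(-60685, -1) = Rational(-1, 60685)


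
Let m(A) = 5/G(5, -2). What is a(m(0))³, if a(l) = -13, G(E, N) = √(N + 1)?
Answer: -2197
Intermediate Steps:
G(E, N) = √(1 + N)
m(A) = -5*I (m(A) = 5/(√(1 - 2)) = 5/(√(-1)) = 5/I = 5*(-I) = -5*I)
a(m(0))³ = (-13)³ = -2197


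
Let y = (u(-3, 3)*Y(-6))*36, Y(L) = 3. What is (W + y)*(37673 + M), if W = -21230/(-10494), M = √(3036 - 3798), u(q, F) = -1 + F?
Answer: 3917878981/477 + 103997*I*√762/477 ≈ 8.2136e+6 + 6018.4*I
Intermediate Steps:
M = I*√762 (M = √(-762) = I*√762 ≈ 27.604*I)
W = 965/477 (W = -21230*(-1/10494) = 965/477 ≈ 2.0231)
y = 216 (y = ((-1 + 3)*3)*36 = (2*3)*36 = 6*36 = 216)
(W + y)*(37673 + M) = (965/477 + 216)*(37673 + I*√762) = 103997*(37673 + I*√762)/477 = 3917878981/477 + 103997*I*√762/477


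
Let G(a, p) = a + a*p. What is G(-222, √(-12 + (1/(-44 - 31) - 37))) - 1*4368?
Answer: -4590 - 148*I*√2757/5 ≈ -4590.0 - 1554.2*I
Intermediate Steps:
G(-222, √(-12 + (1/(-44 - 31) - 37))) - 1*4368 = -222*(1 + √(-12 + (1/(-44 - 31) - 37))) - 1*4368 = -222*(1 + √(-12 + (1/(-75) - 37))) - 4368 = -222*(1 + √(-12 + (-1/75 - 37))) - 4368 = -222*(1 + √(-12 - 2776/75)) - 4368 = -222*(1 + √(-3676/75)) - 4368 = -222*(1 + 2*I*√2757/15) - 4368 = (-222 - 148*I*√2757/5) - 4368 = -4590 - 148*I*√2757/5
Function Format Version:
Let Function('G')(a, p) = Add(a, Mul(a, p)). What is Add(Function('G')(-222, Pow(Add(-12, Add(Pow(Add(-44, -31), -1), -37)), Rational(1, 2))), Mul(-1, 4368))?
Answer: Add(-4590, Mul(Rational(-148, 5), I, Pow(2757, Rational(1, 2)))) ≈ Add(-4590.0, Mul(-1554.2, I))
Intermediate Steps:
Add(Function('G')(-222, Pow(Add(-12, Add(Pow(Add(-44, -31), -1), -37)), Rational(1, 2))), Mul(-1, 4368)) = Add(Mul(-222, Add(1, Pow(Add(-12, Add(Pow(Add(-44, -31), -1), -37)), Rational(1, 2)))), Mul(-1, 4368)) = Add(Mul(-222, Add(1, Pow(Add(-12, Add(Pow(-75, -1), -37)), Rational(1, 2)))), -4368) = Add(Mul(-222, Add(1, Pow(Add(-12, Add(Rational(-1, 75), -37)), Rational(1, 2)))), -4368) = Add(Mul(-222, Add(1, Pow(Add(-12, Rational(-2776, 75)), Rational(1, 2)))), -4368) = Add(Mul(-222, Add(1, Pow(Rational(-3676, 75), Rational(1, 2)))), -4368) = Add(Mul(-222, Add(1, Mul(Rational(2, 15), I, Pow(2757, Rational(1, 2))))), -4368) = Add(Add(-222, Mul(Rational(-148, 5), I, Pow(2757, Rational(1, 2)))), -4368) = Add(-4590, Mul(Rational(-148, 5), I, Pow(2757, Rational(1, 2))))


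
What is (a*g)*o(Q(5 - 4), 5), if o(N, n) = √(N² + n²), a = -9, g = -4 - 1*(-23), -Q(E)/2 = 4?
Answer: -171*√89 ≈ -1613.2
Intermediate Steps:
Q(E) = -8 (Q(E) = -2*4 = -8)
g = 19 (g = -4 + 23 = 19)
(a*g)*o(Q(5 - 4), 5) = (-9*19)*√((-8)² + 5²) = -171*√(64 + 25) = -171*√89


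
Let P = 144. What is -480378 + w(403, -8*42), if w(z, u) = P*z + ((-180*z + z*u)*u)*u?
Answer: -23476919754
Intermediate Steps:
w(z, u) = 144*z + u**2*(-180*z + u*z) (w(z, u) = 144*z + ((-180*z + z*u)*u)*u = 144*z + ((-180*z + u*z)*u)*u = 144*z + (u*(-180*z + u*z))*u = 144*z + u**2*(-180*z + u*z))
-480378 + w(403, -8*42) = -480378 + 403*(144 + (-8*42)**3 - 180*(-8*42)**2) = -480378 + 403*(144 + (-336)**3 - 180*(-336)**2) = -480378 + 403*(144 - 37933056 - 180*112896) = -480378 + 403*(144 - 37933056 - 20321280) = -480378 + 403*(-58254192) = -480378 - 23476439376 = -23476919754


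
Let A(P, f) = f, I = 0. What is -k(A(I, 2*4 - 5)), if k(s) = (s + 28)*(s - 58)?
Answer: 1705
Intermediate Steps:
k(s) = (-58 + s)*(28 + s) (k(s) = (28 + s)*(-58 + s) = (-58 + s)*(28 + s))
-k(A(I, 2*4 - 5)) = -(-1624 + (2*4 - 5)² - 30*(2*4 - 5)) = -(-1624 + (8 - 5)² - 30*(8 - 5)) = -(-1624 + 3² - 30*3) = -(-1624 + 9 - 90) = -1*(-1705) = 1705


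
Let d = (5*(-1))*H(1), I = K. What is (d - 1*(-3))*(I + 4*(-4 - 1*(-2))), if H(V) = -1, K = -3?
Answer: -88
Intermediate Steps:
I = -3
d = 5 (d = (5*(-1))*(-1) = -5*(-1) = 5)
(d - 1*(-3))*(I + 4*(-4 - 1*(-2))) = (5 - 1*(-3))*(-3 + 4*(-4 - 1*(-2))) = (5 + 3)*(-3 + 4*(-4 + 2)) = 8*(-3 + 4*(-2)) = 8*(-3 - 8) = 8*(-11) = -88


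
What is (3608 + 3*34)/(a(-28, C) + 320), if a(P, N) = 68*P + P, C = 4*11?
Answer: -1855/806 ≈ -2.3015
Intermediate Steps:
C = 44
a(P, N) = 69*P
(3608 + 3*34)/(a(-28, C) + 320) = (3608 + 3*34)/(69*(-28) + 320) = (3608 + 102)/(-1932 + 320) = 3710/(-1612) = 3710*(-1/1612) = -1855/806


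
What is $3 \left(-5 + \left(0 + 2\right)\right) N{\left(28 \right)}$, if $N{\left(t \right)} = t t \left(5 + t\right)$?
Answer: $-232848$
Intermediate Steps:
$N{\left(t \right)} = t^{2} \left(5 + t\right)$
$3 \left(-5 + \left(0 + 2\right)\right) N{\left(28 \right)} = 3 \left(-5 + \left(0 + 2\right)\right) 28^{2} \left(5 + 28\right) = 3 \left(-5 + 2\right) 784 \cdot 33 = 3 \left(-3\right) 25872 = \left(-9\right) 25872 = -232848$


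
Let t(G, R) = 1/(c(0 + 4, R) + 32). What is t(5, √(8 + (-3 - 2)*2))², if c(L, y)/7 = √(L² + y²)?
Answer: 855/57122 - 112*√14/28561 ≈ 0.00029531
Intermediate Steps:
c(L, y) = 7*√(L² + y²)
t(G, R) = 1/(32 + 7*√(16 + R²)) (t(G, R) = 1/(7*√((0 + 4)² + R²) + 32) = 1/(7*√(4² + R²) + 32) = 1/(7*√(16 + R²) + 32) = 1/(32 + 7*√(16 + R²)))
t(5, √(8 + (-3 - 2)*2))² = (1/(32 + 7*√(16 + (√(8 + (-3 - 2)*2))²)))² = (1/(32 + 7*√(16 + (√(8 - 5*2))²)))² = (1/(32 + 7*√(16 + (√(8 - 10))²)))² = (1/(32 + 7*√(16 + (√(-2))²)))² = (1/(32 + 7*√(16 + (I*√2)²)))² = (1/(32 + 7*√(16 - 2)))² = (1/(32 + 7*√14))² = (32 + 7*√14)⁻²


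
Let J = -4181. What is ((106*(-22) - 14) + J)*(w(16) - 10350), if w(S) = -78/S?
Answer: 540690153/8 ≈ 6.7586e+7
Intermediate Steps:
((106*(-22) - 14) + J)*(w(16) - 10350) = ((106*(-22) - 14) - 4181)*(-78/16 - 10350) = ((-2332 - 14) - 4181)*(-78*1/16 - 10350) = (-2346 - 4181)*(-39/8 - 10350) = -6527*(-82839/8) = 540690153/8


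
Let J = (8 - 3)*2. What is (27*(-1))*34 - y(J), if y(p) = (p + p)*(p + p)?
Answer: -1318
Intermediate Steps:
J = 10 (J = 5*2 = 10)
y(p) = 4*p**2 (y(p) = (2*p)*(2*p) = 4*p**2)
(27*(-1))*34 - y(J) = (27*(-1))*34 - 4*10**2 = -27*34 - 4*100 = -918 - 1*400 = -918 - 400 = -1318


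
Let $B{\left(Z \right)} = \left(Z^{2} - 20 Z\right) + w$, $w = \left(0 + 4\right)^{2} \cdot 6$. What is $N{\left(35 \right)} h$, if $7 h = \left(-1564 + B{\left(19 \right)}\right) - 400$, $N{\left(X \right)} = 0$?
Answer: $0$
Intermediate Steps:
$w = 96$ ($w = 4^{2} \cdot 6 = 16 \cdot 6 = 96$)
$B{\left(Z \right)} = 96 + Z^{2} - 20 Z$ ($B{\left(Z \right)} = \left(Z^{2} - 20 Z\right) + 96 = 96 + Z^{2} - 20 Z$)
$h = - \frac{1887}{7}$ ($h = \frac{\left(-1564 + \left(96 + 19^{2} - 380\right)\right) - 400}{7} = \frac{\left(-1564 + \left(96 + 361 - 380\right)\right) - 400}{7} = \frac{\left(-1564 + 77\right) - 400}{7} = \frac{-1487 - 400}{7} = \frac{1}{7} \left(-1887\right) = - \frac{1887}{7} \approx -269.57$)
$N{\left(35 \right)} h = 0 \left(- \frac{1887}{7}\right) = 0$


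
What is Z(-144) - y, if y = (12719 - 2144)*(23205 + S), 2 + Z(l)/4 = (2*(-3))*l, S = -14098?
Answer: -96303077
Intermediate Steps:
Z(l) = -8 - 24*l (Z(l) = -8 + 4*((2*(-3))*l) = -8 + 4*(-6*l) = -8 - 24*l)
y = 96306525 (y = (12719 - 2144)*(23205 - 14098) = 10575*9107 = 96306525)
Z(-144) - y = (-8 - 24*(-144)) - 1*96306525 = (-8 + 3456) - 96306525 = 3448 - 96306525 = -96303077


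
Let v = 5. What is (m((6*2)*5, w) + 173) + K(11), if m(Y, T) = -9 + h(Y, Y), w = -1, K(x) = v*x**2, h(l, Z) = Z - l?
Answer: 769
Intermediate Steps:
K(x) = 5*x**2
m(Y, T) = -9 (m(Y, T) = -9 + (Y - Y) = -9 + 0 = -9)
(m((6*2)*5, w) + 173) + K(11) = (-9 + 173) + 5*11**2 = 164 + 5*121 = 164 + 605 = 769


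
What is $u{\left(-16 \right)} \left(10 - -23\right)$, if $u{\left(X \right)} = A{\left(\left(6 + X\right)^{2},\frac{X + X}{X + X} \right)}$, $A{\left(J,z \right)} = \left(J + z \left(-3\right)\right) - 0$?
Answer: $3201$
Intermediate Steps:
$A{\left(J,z \right)} = J - 3 z$ ($A{\left(J,z \right)} = \left(J - 3 z\right) + 0 = J - 3 z$)
$u{\left(X \right)} = -3 + \left(6 + X\right)^{2}$ ($u{\left(X \right)} = \left(6 + X\right)^{2} - 3 \frac{X + X}{X + X} = \left(6 + X\right)^{2} - 3 \frac{2 X}{2 X} = \left(6 + X\right)^{2} - 3 \cdot 2 X \frac{1}{2 X} = \left(6 + X\right)^{2} - 3 = -3 + \left(6 + X\right)^{2}$)
$u{\left(-16 \right)} \left(10 - -23\right) = \left(-3 + \left(6 - 16\right)^{2}\right) \left(10 - -23\right) = \left(-3 + \left(-10\right)^{2}\right) \left(10 + 23\right) = \left(-3 + 100\right) 33 = 97 \cdot 33 = 3201$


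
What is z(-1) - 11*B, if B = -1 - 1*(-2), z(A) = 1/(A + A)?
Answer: -23/2 ≈ -11.500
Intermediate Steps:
z(A) = 1/(2*A)
B = 1 (B = -1 + 2 = 1)
z(-1) - 11*B = (½)/(-1) - 11*1 = (½)*(-1) - 11 = -½ - 11 = -23/2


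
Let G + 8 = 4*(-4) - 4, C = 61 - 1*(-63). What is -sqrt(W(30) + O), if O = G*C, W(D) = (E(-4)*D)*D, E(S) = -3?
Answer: -2*I*sqrt(1543) ≈ -78.562*I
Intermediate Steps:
C = 124 (C = 61 + 63 = 124)
G = -28 (G = -8 + (4*(-4) - 4) = -8 + (-16 - 4) = -8 - 20 = -28)
W(D) = -3*D**2 (W(D) = (-3*D)*D = -3*D**2)
O = -3472 (O = -28*124 = -3472)
-sqrt(W(30) + O) = -sqrt(-3*30**2 - 3472) = -sqrt(-3*900 - 3472) = -sqrt(-2700 - 3472) = -sqrt(-6172) = -2*I*sqrt(1543)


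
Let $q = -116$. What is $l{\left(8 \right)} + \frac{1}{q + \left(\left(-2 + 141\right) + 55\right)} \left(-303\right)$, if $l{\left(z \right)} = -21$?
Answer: $- \frac{647}{26} \approx -24.885$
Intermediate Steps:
$l{\left(8 \right)} + \frac{1}{q + \left(\left(-2 + 141\right) + 55\right)} \left(-303\right) = -21 + \frac{1}{-116 + \left(\left(-2 + 141\right) + 55\right)} \left(-303\right) = -21 + \frac{1}{-116 + \left(139 + 55\right)} \left(-303\right) = -21 + \frac{1}{-116 + 194} \left(-303\right) = -21 + \frac{1}{78} \left(-303\right) = -21 - \frac{101}{26} = - \frac{647}{26}$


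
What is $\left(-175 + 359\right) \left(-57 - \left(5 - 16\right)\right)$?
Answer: $-8464$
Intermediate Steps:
$\left(-175 + 359\right) \left(-57 - \left(5 - 16\right)\right) = 184 \left(-57 - \left(5 - 16\right)\right) = 184 \left(-57 - -11\right) = 184 \left(-57 + 11\right) = 184 \left(-46\right) = -8464$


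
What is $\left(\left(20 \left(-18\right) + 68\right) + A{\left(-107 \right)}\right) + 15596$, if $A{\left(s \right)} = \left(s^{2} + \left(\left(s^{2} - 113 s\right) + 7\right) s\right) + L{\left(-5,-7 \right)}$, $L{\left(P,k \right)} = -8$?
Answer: $-2492784$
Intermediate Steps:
$A{\left(s \right)} = -8 + s^{2} + s \left(7 + s^{2} - 113 s\right)$ ($A{\left(s \right)} = \left(s^{2} + \left(\left(s^{2} - 113 s\right) + 7\right) s\right) - 8 = \left(s^{2} + \left(7 + s^{2} - 113 s\right) s\right) - 8 = \left(s^{2} + s \left(7 + s^{2} - 113 s\right)\right) - 8 = -8 + s^{2} + s \left(7 + s^{2} - 113 s\right)$)
$\left(\left(20 \left(-18\right) + 68\right) + A{\left(-107 \right)}\right) + 15596 = \left(\left(20 \left(-18\right) + 68\right) + \left(-8 + \left(-107\right)^{3} - 112 \left(-107\right)^{2} + 7 \left(-107\right)\right)\right) + 15596 = \left(\left(-360 + 68\right) - 2508088\right) + 15596 = \left(-292 - 2508088\right) + 15596 = -2508380 + 15596 = -2492784$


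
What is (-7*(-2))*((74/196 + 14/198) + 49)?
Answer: 479747/693 ≈ 692.28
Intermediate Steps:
(-7*(-2))*((74/196 + 14/198) + 49) = 14*((74*(1/196) + 14*(1/198)) + 49) = 14*((37/98 + 7/99) + 49) = 14*(4349/9702 + 49) = 14*(479747/9702) = 479747/693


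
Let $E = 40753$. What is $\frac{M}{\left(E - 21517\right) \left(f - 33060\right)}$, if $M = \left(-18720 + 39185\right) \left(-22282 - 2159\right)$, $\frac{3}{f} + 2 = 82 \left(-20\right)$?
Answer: $\frac{136883979455}{174036180738} \approx 0.78653$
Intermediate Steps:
$f = - \frac{3}{1642}$ ($f = \frac{3}{-2 + 82 \left(-20\right)} = \frac{3}{-2 - 1640} = \frac{3}{-1642} = 3 \left(- \frac{1}{1642}\right) = - \frac{3}{1642} \approx -0.001827$)
$M = -500185065$ ($M = 20465 \left(-24441\right) = -500185065$)
$\frac{M}{\left(E - 21517\right) \left(f - 33060\right)} = - \frac{500185065}{\left(40753 - 21517\right) \left(- \frac{3}{1642} - 33060\right)} = - \frac{500185065}{19236 \left(- \frac{54284523}{1642}\right)} = - \frac{500185065}{- \frac{522108542214}{821}} = \left(-500185065\right) \left(- \frac{821}{522108542214}\right) = \frac{136883979455}{174036180738}$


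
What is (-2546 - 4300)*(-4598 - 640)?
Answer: 35859348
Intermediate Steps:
(-2546 - 4300)*(-4598 - 640) = -6846*(-5238) = 35859348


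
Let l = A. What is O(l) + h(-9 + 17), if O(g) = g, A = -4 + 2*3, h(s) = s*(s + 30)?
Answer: 306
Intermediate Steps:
h(s) = s*(30 + s)
A = 2 (A = -4 + 6 = 2)
l = 2
O(l) + h(-9 + 17) = 2 + (-9 + 17)*(30 + (-9 + 17)) = 2 + 8*(30 + 8) = 2 + 8*38 = 2 + 304 = 306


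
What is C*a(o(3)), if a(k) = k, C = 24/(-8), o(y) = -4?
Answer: 12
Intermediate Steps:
C = -3 (C = 24*(-⅛) = -3)
C*a(o(3)) = -3*(-4) = 12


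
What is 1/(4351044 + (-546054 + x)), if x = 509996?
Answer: 1/4314986 ≈ 2.3175e-7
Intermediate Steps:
1/(4351044 + (-546054 + x)) = 1/(4351044 + (-546054 + 509996)) = 1/(4351044 - 36058) = 1/4314986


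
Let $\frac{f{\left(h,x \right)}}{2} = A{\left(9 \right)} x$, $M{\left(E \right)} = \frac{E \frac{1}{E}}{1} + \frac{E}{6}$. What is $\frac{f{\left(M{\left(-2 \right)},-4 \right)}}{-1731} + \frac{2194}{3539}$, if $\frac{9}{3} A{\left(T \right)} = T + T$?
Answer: $\frac{1322562}{2042003} \approx 0.64768$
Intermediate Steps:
$A{\left(T \right)} = \frac{2 T}{3}$ ($A{\left(T \right)} = \frac{T + T}{3} = \frac{2 T}{3}$)
$M{\left(E \right)} = 1 + \frac{E}{6}$ ($M{\left(E \right)} = 1 \cdot 1 + E \frac{1}{6} = 1 + \frac{E}{6}$)
$f{\left(h,x \right)} = 12 x$ ($f{\left(h,x \right)} = 2 \cdot \frac{2}{3} \cdot 9 x = 2 \cdot 6 x = 12 x$)
$\frac{f{\left(M{\left(-2 \right)},-4 \right)}}{-1731} + \frac{2194}{3539} = \frac{12 \left(-4\right)}{-1731} + \frac{2194}{3539} = \left(-48\right) \left(- \frac{1}{1731}\right) + 2194 \cdot \frac{1}{3539} = \frac{16}{577} + \frac{2194}{3539} = \frac{1322562}{2042003}$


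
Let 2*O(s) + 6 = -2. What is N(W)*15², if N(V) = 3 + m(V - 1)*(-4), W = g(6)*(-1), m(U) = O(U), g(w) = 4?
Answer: 4275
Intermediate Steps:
O(s) = -4 (O(s) = -3 + (½)*(-2) = -3 - 1 = -4)
m(U) = -4
W = -4 (W = 4*(-1) = -4)
N(V) = 19 (N(V) = 3 - 4*(-4) = 3 + 16 = 19)
N(W)*15² = 19*15² = 19*225 = 4275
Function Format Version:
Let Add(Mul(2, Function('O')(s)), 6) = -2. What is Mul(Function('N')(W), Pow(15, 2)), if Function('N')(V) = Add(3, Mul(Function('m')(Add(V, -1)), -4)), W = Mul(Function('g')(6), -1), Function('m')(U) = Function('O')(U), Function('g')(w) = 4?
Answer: 4275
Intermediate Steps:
Function('O')(s) = -4 (Function('O')(s) = Add(-3, Mul(Rational(1, 2), -2)) = Add(-3, -1) = -4)
Function('m')(U) = -4
W = -4 (W = Mul(4, -1) = -4)
Function('N')(V) = 19 (Function('N')(V) = Add(3, Mul(-4, -4)) = Add(3, 16) = 19)
Mul(Function('N')(W), Pow(15, 2)) = Mul(19, Pow(15, 2)) = Mul(19, 225) = 4275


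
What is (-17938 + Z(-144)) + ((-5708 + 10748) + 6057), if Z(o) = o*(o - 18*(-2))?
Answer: 8711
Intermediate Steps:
Z(o) = o*(36 + o) (Z(o) = o*(o + 36) = o*(36 + o))
(-17938 + Z(-144)) + ((-5708 + 10748) + 6057) = (-17938 - 144*(36 - 144)) + ((-5708 + 10748) + 6057) = (-17938 - 144*(-108)) + (5040 + 6057) = (-17938 + 15552) + 11097 = -2386 + 11097 = 8711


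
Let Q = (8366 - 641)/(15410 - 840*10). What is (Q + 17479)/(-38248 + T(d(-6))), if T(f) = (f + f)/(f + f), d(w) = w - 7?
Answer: -24507103/53622294 ≈ -0.45703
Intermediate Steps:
d(w) = -7 + w
Q = 1545/1402 (Q = 7725/(15410 - 8400) = 7725/7010 = 7725*(1/7010) = 1545/1402 ≈ 1.1020)
T(f) = 1 (T(f) = (2*f)/((2*f)) = (2*f)*(1/(2*f)) = 1)
(Q + 17479)/(-38248 + T(d(-6))) = (1545/1402 + 17479)/(-38248 + 1) = (24507103/1402)/(-38247) = (24507103/1402)*(-1/38247) = -24507103/53622294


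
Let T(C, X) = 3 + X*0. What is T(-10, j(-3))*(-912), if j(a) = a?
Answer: -2736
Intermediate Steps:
T(C, X) = 3 (T(C, X) = 3 + 0 = 3)
T(-10, j(-3))*(-912) = 3*(-912) = -2736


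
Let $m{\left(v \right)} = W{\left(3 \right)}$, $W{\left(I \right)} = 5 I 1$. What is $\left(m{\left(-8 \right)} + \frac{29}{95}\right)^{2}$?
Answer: $\frac{2114116}{9025} \approx 234.25$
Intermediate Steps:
$W{\left(I \right)} = 5 I$
$m{\left(v \right)} = 15$ ($m{\left(v \right)} = 5 \cdot 3 = 15$)
$\left(m{\left(-8 \right)} + \frac{29}{95}\right)^{2} = \left(15 + \frac{29}{95}\right)^{2} = \left(\frac{1454}{95}\right)^{2} = \frac{2114116}{9025}$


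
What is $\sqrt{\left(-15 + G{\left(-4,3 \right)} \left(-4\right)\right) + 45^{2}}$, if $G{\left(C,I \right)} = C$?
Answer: $\sqrt{2026} \approx 45.011$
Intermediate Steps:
$\sqrt{\left(-15 + G{\left(-4,3 \right)} \left(-4\right)\right) + 45^{2}} = \sqrt{\left(-15 - -16\right) + 45^{2}} = \sqrt{\left(-15 + 16\right) + 2025} = \sqrt{1 + 2025} = \sqrt{2026}$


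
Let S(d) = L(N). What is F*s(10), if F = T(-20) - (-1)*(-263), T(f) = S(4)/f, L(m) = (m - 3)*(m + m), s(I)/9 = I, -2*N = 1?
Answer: -94743/4 ≈ -23686.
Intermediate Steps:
N = -½ (N = -½*1 = -½ ≈ -0.50000)
s(I) = 9*I
L(m) = 2*m*(-3 + m) (L(m) = (-3 + m)*(2*m) = 2*m*(-3 + m))
S(d) = 7/2 (S(d) = 2*(-½)*(-3 - ½) = 2*(-½)*(-7/2) = 7/2)
T(f) = 7/(2*f)
F = -10527/40 (F = (7/2)/(-20) - (-1)*(-263) = (7/2)*(-1/20) - 1*263 = -7/40 - 263 = -10527/40 ≈ -263.17)
F*s(10) = -94743*10/40 = -10527/40*90 = -94743/4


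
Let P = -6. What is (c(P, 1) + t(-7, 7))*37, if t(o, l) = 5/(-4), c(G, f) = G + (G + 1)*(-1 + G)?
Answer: 4107/4 ≈ 1026.8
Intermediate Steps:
c(G, f) = G + (1 + G)*(-1 + G)
t(o, l) = -5/4 (t(o, l) = 5*(-¼) = -5/4)
(c(P, 1) + t(-7, 7))*37 = ((-1 - 6 + (-6)²) - 5/4)*37 = ((-1 - 6 + 36) - 5/4)*37 = (29 - 5/4)*37 = (111/4)*37 = 4107/4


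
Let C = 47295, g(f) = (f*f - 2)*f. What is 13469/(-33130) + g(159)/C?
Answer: 1766992181/20891778 ≈ 84.578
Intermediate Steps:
g(f) = f*(-2 + f**2) (g(f) = (f**2 - 2)*f = (-2 + f**2)*f = f*(-2 + f**2))
13469/(-33130) + g(159)/C = 13469/(-33130) + (159*(-2 + 159**2))/47295 = 13469*(-1/33130) + (159*(-2 + 25281))*(1/47295) = -13469/33130 + (159*25279)*(1/47295) = -13469/33130 + 4019361*(1/47295) = -13469/33130 + 1339787/15765 = 1766992181/20891778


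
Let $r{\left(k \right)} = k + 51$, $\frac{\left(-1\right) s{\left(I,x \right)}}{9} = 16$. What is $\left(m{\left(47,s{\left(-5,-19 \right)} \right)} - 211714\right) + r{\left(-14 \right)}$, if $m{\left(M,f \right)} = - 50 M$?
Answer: $-214027$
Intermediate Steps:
$s{\left(I,x \right)} = -144$ ($s{\left(I,x \right)} = \left(-9\right) 16 = -144$)
$r{\left(k \right)} = 51 + k$
$\left(m{\left(47,s{\left(-5,-19 \right)} \right)} - 211714\right) + r{\left(-14 \right)} = \left(\left(-50\right) 47 - 211714\right) + \left(51 - 14\right) = \left(-2350 - 211714\right) + 37 = -214064 + 37 = -214027$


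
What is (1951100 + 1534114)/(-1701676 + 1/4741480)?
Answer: -1836119164080/896495857831 ≈ -2.0481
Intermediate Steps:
(1951100 + 1534114)/(-1701676 + 1/4741480) = 3485214/(-1701676 + 1/4741480) = 3485214/(-8068462720479/4741480) = 3485214*(-4741480/8068462720479) = -1836119164080/896495857831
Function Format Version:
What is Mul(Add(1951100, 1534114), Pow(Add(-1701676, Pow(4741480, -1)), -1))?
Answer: Rational(-1836119164080, 896495857831) ≈ -2.0481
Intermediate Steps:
Mul(Add(1951100, 1534114), Pow(Add(-1701676, Pow(4741480, -1)), -1)) = Mul(3485214, Pow(Add(-1701676, Rational(1, 4741480)), -1)) = Mul(3485214, Pow(Rational(-8068462720479, 4741480), -1)) = Mul(3485214, Rational(-4741480, 8068462720479)) = Rational(-1836119164080, 896495857831)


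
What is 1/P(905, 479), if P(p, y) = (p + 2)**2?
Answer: 1/822649 ≈ 1.2156e-6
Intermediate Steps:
P(p, y) = (2 + p)**2
1/P(905, 479) = 1/((2 + 905)**2) = 1/(907**2) = 1/822649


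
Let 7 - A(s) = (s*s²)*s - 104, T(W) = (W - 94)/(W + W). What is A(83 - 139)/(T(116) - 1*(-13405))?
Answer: -1140788660/1554991 ≈ -733.63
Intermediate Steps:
T(W) = (-94 + W)/(2*W) (T(W) = (-94 + W)/((2*W)) = (-94 + W)*(1/(2*W)) = (-94 + W)/(2*W))
A(s) = 111 - s⁴ (A(s) = 7 - ((s*s²)*s - 104) = 7 - (s³*s - 104) = 7 - (s⁴ - 104) = 7 - (-104 + s⁴) = 7 + (104 - s⁴) = 111 - s⁴)
A(83 - 139)/(T(116) - 1*(-13405)) = (111 - (83 - 139)⁴)/((½)*(-94 + 116)/116 - 1*(-13405)) = (111 - 1*(-56)⁴)/((½)*(1/116)*22 + 13405) = (111 - 1*9834496)/(11/116 + 13405) = (111 - 9834496)/(1554991/116) = -9834385*116/1554991 = -1140788660/1554991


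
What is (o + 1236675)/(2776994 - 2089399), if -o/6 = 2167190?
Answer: -2353293/137519 ≈ -17.112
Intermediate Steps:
o = -13003140 (o = -6*2167190 = -13003140)
(o + 1236675)/(2776994 - 2089399) = (-13003140 + 1236675)/(2776994 - 2089399) = -11766465/687595 = -11766465*1/687595 = -2353293/137519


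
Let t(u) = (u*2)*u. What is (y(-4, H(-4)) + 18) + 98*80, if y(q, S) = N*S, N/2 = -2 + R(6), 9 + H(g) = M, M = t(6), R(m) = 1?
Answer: 7732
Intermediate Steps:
t(u) = 2*u² (t(u) = (2*u)*u = 2*u²)
M = 72 (M = 2*6² = 2*36 = 72)
H(g) = 63 (H(g) = -9 + 72 = 63)
N = -2 (N = 2*(-2 + 1) = 2*(-1) = -2)
y(q, S) = -2*S
(y(-4, H(-4)) + 18) + 98*80 = (-2*63 + 18) + 98*80 = (-126 + 18) + 7840 = -108 + 7840 = 7732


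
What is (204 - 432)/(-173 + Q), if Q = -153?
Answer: 114/163 ≈ 0.69939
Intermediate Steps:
(204 - 432)/(-173 + Q) = (204 - 432)/(-173 - 153) = -228/(-326) = -228*(-1/326) = 114/163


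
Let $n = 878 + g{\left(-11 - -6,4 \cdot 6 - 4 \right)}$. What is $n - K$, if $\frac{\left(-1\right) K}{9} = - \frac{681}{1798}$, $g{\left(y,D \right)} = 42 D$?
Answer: $\frac{3082835}{1798} \approx 1714.6$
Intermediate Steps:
$n = 1718$ ($n = 878 + 42 \left(4 \cdot 6 - 4\right) = 878 + 42 \left(24 - 4\right) = 878 + 42 \cdot 20 = 878 + 840 = 1718$)
$K = \frac{6129}{1798}$ ($K = - 9 \left(- \frac{681}{1798}\right) = - 9 \left(\left(-681\right) \frac{1}{1798}\right) = \left(-9\right) \left(- \frac{681}{1798}\right) = \frac{6129}{1798} \approx 3.4088$)
$n - K = 1718 - \frac{6129}{1798} = \frac{3082835}{1798}$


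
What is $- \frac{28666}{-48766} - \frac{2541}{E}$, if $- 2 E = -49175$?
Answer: $\frac{82987267}{171290575} \approx 0.48448$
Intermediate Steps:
$E = \frac{49175}{2}$ ($E = \left(- \frac{1}{2}\right) \left(-49175\right) = \frac{49175}{2} \approx 24588.0$)
$- \frac{28666}{-48766} - \frac{2541}{E} = - \frac{28666}{-48766} - \frac{2541}{\frac{49175}{2}} = \left(-28666\right) \left(- \frac{1}{48766}\right) - \frac{726}{7025} = \frac{14333}{24383} - \frac{726}{7025} = \frac{82987267}{171290575}$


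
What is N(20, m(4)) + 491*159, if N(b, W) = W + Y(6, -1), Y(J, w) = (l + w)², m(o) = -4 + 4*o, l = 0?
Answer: 78082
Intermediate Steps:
Y(J, w) = w² (Y(J, w) = (0 + w)² = w²)
N(b, W) = 1 + W (N(b, W) = W + (-1)² = W + 1 = 1 + W)
N(20, m(4)) + 491*159 = (1 + (-4 + 4*4)) + 491*159 = (1 + (-4 + 16)) + 78069 = (1 + 12) + 78069 = 13 + 78069 = 78082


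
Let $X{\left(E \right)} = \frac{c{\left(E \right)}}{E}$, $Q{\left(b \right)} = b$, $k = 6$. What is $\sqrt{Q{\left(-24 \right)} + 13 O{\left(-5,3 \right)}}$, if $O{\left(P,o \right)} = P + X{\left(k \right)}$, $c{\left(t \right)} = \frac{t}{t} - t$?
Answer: $\frac{i \sqrt{3594}}{6} \approx 9.9917 i$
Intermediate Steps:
$c{\left(t \right)} = 1 - t$
$X{\left(E \right)} = \frac{1 - E}{E}$
$O{\left(P,o \right)} = - \frac{5}{6} + P$ ($O{\left(P,o \right)} = P + \frac{1 - 6}{6} = P + \frac{1}{6} \left(-5\right) = P - \frac{5}{6} = - \frac{5}{6} + P$)
$\sqrt{Q{\left(-24 \right)} + 13 O{\left(-5,3 \right)}} = \sqrt{-24 + 13 \left(- \frac{5}{6} - 5\right)} = \sqrt{-24 + 13 \left(- \frac{35}{6}\right)} = \sqrt{-24 - \frac{455}{6}} = \sqrt{- \frac{599}{6}} = \frac{i \sqrt{3594}}{6}$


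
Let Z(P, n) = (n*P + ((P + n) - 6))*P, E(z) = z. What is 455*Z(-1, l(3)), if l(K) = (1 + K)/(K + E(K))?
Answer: 3185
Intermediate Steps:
l(K) = (1 + K)/(2*K) (l(K) = (1 + K)/(K + K) = (1 + K)/((2*K)) = (1 + K)*(1/(2*K)) = (1 + K)/(2*K))
Z(P, n) = P*(-6 + P + n + P*n) (Z(P, n) = (P*n + (-6 + P + n))*P = (-6 + P + n + P*n)*P = P*(-6 + P + n + P*n))
455*Z(-1, l(3)) = 455*(-(-6 - 1 + (½)*(1 + 3)/3 - (1 + 3)/(2*3))) = 455*(-(-6 - 1 + (½)*(⅓)*4 - 4/(2*3))) = 455*(-(-6 - 1 + ⅔ - 1*⅔)) = 455*(-(-6 - 1 + ⅔ - ⅔)) = 455*(-1*(-7)) = 455*7 = 3185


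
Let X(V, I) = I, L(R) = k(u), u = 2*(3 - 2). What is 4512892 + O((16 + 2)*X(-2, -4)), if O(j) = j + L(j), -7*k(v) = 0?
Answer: 4512820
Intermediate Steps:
u = 2 (u = 2*1 = 2)
k(v) = 0 (k(v) = -1/7*0 = 0)
L(R) = 0
O(j) = j (O(j) = j + 0 = j)
4512892 + O((16 + 2)*X(-2, -4)) = 4512892 + (16 + 2)*(-4) = 4512892 + 18*(-4) = 4512892 - 72 = 4512820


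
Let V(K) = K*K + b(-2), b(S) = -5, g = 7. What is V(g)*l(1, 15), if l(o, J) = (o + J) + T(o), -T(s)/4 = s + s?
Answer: 352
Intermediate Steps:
T(s) = -8*s (T(s) = -4*(s + s) = -8*s)
l(o, J) = J - 7*o (l(o, J) = (o + J) - 8*o = (J + o) - 8*o = J - 7*o)
V(K) = -5 + K² (V(K) = K*K - 5 = K² - 5 = -5 + K²)
V(g)*l(1, 15) = (-5 + 7²)*(15 - 7*1) = (-5 + 49)*(15 - 7) = 44*8 = 352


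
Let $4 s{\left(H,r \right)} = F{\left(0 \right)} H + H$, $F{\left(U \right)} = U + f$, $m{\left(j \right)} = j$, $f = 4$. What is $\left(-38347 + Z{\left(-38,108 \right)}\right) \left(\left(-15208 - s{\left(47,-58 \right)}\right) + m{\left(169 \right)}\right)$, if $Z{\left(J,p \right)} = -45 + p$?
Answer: $578002261$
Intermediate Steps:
$F{\left(U \right)} = 4 + U$ ($F{\left(U \right)} = U + 4 = 4 + U$)
$s{\left(H,r \right)} = \frac{5 H}{4}$ ($s{\left(H,r \right)} = \frac{\left(4 + 0\right) H + H}{4} = \frac{4 H + H}{4} = \frac{5 H}{4}$)
$\left(-38347 + Z{\left(-38,108 \right)}\right) \left(\left(-15208 - s{\left(47,-58 \right)}\right) + m{\left(169 \right)}\right) = \left(-38347 + \left(-45 + 108\right)\right) \left(\left(-15208 - \frac{5}{4} \cdot 47\right) + 169\right) = \left(-38347 + 63\right) \left(\left(-15208 - \frac{235}{4}\right) + 169\right) = - 38284 \left(\left(-15208 - \frac{235}{4}\right) + 169\right) = - 38284 \left(- \frac{61067}{4} + 169\right) = \left(-38284\right) \left(- \frac{60391}{4}\right) = 578002261$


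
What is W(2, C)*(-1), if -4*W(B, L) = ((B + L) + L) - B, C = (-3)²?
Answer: 9/2 ≈ 4.5000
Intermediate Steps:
C = 9
W(B, L) = -L/2 (W(B, L) = -(((B + L) + L) - B)/4 = -((B + 2*L) - B)/4 = -L/2)
W(2, C)*(-1) = -½*9*(-1) = -9/2*(-1) = 9/2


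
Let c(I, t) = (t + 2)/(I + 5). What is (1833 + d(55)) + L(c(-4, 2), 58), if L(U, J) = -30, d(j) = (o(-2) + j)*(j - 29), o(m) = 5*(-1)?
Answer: 3103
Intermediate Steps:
o(m) = -5
d(j) = (-29 + j)*(-5 + j) (d(j) = (-5 + j)*(j - 29) = (-5 + j)*(-29 + j) = (-29 + j)*(-5 + j))
c(I, t) = (2 + t)/(5 + I)
(1833 + d(55)) + L(c(-4, 2), 58) = (1833 + (145 + 55**2 - 34*55)) - 30 = (1833 + (145 + 3025 - 1870)) - 30 = (1833 + 1300) - 30 = 3133 - 30 = 3103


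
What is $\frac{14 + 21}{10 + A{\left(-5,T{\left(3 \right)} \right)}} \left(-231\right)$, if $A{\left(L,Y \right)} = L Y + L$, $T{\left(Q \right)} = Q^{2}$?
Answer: $\frac{1617}{8} \approx 202.13$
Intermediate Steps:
$A{\left(L,Y \right)} = L + L Y$
$\frac{14 + 21}{10 + A{\left(-5,T{\left(3 \right)} \right)}} \left(-231\right) = \frac{14 + 21}{10 - 5 \left(1 + 3^{2}\right)} \left(-231\right) = \frac{35}{10 - 5 \left(1 + 9\right)} \left(-231\right) = \frac{35}{10 - 50} \left(-231\right) = \frac{35}{-40} \left(-231\right) = 35 \left(- \frac{1}{40}\right) \left(-231\right) = \left(- \frac{7}{8}\right) \left(-231\right) = \frac{1617}{8}$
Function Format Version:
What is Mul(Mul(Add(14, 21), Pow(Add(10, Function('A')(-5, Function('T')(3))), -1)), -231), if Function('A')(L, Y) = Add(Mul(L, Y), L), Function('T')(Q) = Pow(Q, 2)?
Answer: Rational(1617, 8) ≈ 202.13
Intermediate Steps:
Function('A')(L, Y) = Add(L, Mul(L, Y))
Mul(Mul(Add(14, 21), Pow(Add(10, Function('A')(-5, Function('T')(3))), -1)), -231) = Mul(Mul(Add(14, 21), Pow(Add(10, Mul(-5, Add(1, Pow(3, 2)))), -1)), -231) = Mul(Mul(35, Pow(Add(10, Mul(-5, Add(1, 9))), -1)), -231) = Mul(Mul(35, Pow(Add(10, Mul(-5, 10)), -1)), -231) = Mul(Mul(35, Pow(Add(10, -50), -1)), -231) = Mul(Mul(35, Pow(-40, -1)), -231) = Mul(Mul(35, Rational(-1, 40)), -231) = Mul(Rational(-7, 8), -231) = Rational(1617, 8)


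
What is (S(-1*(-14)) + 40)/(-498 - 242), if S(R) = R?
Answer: -27/370 ≈ -0.072973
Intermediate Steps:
(S(-1*(-14)) + 40)/(-498 - 242) = (-1*(-14) + 40)/(-498 - 242) = (14 + 40)/(-740) = 54*(-1/740) = -27/370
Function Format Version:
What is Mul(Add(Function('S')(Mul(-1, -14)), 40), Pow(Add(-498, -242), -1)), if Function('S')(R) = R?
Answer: Rational(-27, 370) ≈ -0.072973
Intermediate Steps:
Mul(Add(Function('S')(Mul(-1, -14)), 40), Pow(Add(-498, -242), -1)) = Mul(Add(Mul(-1, -14), 40), Pow(Add(-498, -242), -1)) = Mul(Add(14, 40), Pow(-740, -1)) = Mul(54, Rational(-1, 740)) = Rational(-27, 370)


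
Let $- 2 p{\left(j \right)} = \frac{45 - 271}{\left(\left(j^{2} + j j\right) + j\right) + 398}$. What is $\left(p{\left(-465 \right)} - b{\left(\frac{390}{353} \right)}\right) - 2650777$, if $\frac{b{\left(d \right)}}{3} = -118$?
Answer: $- \frac{1145997847896}{432383} \approx -2.6504 \cdot 10^{6}$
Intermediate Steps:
$b{\left(d \right)} = -354$ ($b{\left(d \right)} = 3 \left(-118\right) = -354$)
$p{\left(j \right)} = \frac{113}{398 + j + 2 j^{2}}$ ($p{\left(j \right)} = - \frac{\left(45 - 271\right) \frac{1}{\left(\left(j^{2} + j j\right) + j\right) + 398}}{2} = - \frac{\left(-226\right) \frac{1}{\left(\left(j^{2} + j^{2}\right) + j\right) + 398}}{2} = - \frac{\left(-226\right) \frac{1}{\left(2 j^{2} + j\right) + 398}}{2} = - \frac{\left(-226\right) \frac{1}{\left(j + 2 j^{2}\right) + 398}}{2} = - \frac{\left(-226\right) \frac{1}{398 + j + 2 j^{2}}}{2} = \frac{113}{398 + j + 2 j^{2}}$)
$\left(p{\left(-465 \right)} - b{\left(\frac{390}{353} \right)}\right) - 2650777 = \left(\frac{113}{398 - 465 + 2 \left(-465\right)^{2}} - -354\right) - 2650777 = \left(\frac{113}{398 - 465 + 2 \cdot 216225} + 354\right) - 2650777 = \left(\frac{113}{398 - 465 + 432450} + 354\right) - 2650777 = \left(\frac{113}{432383} + 354\right) - 2650777 = \frac{153063695}{432383} - 2650777 = - \frac{1145997847896}{432383}$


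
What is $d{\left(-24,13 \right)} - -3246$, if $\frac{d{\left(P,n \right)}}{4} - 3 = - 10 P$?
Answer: $4218$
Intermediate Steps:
$d{\left(P,n \right)} = 12 - 40 P$ ($d{\left(P,n \right)} = 12 + 4 \left(- 10 P\right) = 12 - 40 P$)
$d{\left(-24,13 \right)} - -3246 = \left(12 - -960\right) - -3246 = \left(12 + 960\right) + 3246 = 972 + 3246 = 4218$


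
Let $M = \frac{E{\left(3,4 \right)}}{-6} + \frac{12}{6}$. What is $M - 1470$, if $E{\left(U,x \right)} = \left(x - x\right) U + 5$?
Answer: $- \frac{8813}{6} \approx -1468.8$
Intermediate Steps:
$E{\left(U,x \right)} = 5$ ($E{\left(U,x \right)} = 0 U + 5 = 0 + 5 = 5$)
$M = \frac{7}{6}$ ($M = \frac{5}{-6} + \frac{12}{6} = 5 \left(- \frac{1}{6}\right) + 12 \cdot \frac{1}{6} = - \frac{5}{6} + 2 = \frac{7}{6} \approx 1.1667$)
$M - 1470 = \frac{7}{6} - 1470 = - \frac{8813}{6}$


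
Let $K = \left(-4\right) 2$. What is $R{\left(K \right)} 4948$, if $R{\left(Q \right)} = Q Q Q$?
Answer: $-2533376$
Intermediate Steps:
$K = -8$
$R{\left(Q \right)} = Q^{3}$ ($R{\left(Q \right)} = Q^{2} Q = Q^{3}$)
$R{\left(K \right)} 4948 = \left(-8\right)^{3} \cdot 4948 = \left(-512\right) 4948 = -2533376$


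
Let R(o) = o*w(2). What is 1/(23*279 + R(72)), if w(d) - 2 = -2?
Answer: 1/6417 ≈ 0.00015584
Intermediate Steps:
w(d) = 0 (w(d) = 2 - 2 = 0)
R(o) = 0 (R(o) = o*0 = 0)
1/(23*279 + R(72)) = 1/(23*279 + 0) = 1/(6417 + 0) = 1/6417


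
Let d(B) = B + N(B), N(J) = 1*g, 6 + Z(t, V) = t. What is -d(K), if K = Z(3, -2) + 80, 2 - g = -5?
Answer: -84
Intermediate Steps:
g = 7 (g = 2 - 1*(-5) = 2 + 5 = 7)
Z(t, V) = -6 + t
N(J) = 7 (N(J) = 1*7 = 7)
K = 77 (K = (-6 + 3) + 80 = -3 + 80 = 77)
d(B) = 7 + B (d(B) = B + 7 = 7 + B)
-d(K) = -(7 + 77) = -1*84 = -84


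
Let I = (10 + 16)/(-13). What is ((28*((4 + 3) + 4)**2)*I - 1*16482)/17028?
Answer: -11629/8514 ≈ -1.3659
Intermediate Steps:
I = -2 (I = 26*(-1/13) = -2)
((28*((4 + 3) + 4)**2)*I - 1*16482)/17028 = ((28*((4 + 3) + 4)**2)*(-2) - 1*16482)/17028 = ((28*(7 + 4)**2)*(-2) - 16482)*(1/17028) = ((28*11**2)*(-2) - 16482)*(1/17028) = ((28*121)*(-2) - 16482)*(1/17028) = (3388*(-2) - 16482)*(1/17028) = (-6776 - 16482)*(1/17028) = -23258*1/17028 = -11629/8514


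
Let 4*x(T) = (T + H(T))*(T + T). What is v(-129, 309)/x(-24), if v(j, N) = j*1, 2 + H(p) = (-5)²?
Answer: -43/4 ≈ -10.750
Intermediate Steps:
H(p) = 23 (H(p) = -2 + (-5)² = -2 + 25 = 23)
x(T) = T*(23 + T)/2 (x(T) = ((T + 23)*(T + T))/4 = ((23 + T)*(2*T))/4 = (2*T*(23 + T))/4 = T*(23 + T)/2)
v(j, N) = j
v(-129, 309)/x(-24) = -129*(-1/(12*(23 - 24))) = -129/((½)*(-24)*(-1)) = -129/12 = -129*1/12 = -43/4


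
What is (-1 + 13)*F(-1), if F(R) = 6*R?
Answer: -72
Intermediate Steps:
(-1 + 13)*F(-1) = (-1 + 13)*(6*(-1)) = 12*(-6) = -72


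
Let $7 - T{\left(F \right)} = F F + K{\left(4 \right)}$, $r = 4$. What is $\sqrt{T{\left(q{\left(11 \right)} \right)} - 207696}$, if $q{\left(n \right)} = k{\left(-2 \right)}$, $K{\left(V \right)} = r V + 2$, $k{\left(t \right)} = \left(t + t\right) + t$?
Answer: $i \sqrt{207743} \approx 455.79 i$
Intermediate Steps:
$k{\left(t \right)} = 3 t$ ($k{\left(t \right)} = 2 t + t = 3 t$)
$K{\left(V \right)} = 2 + 4 V$ ($K{\left(V \right)} = 4 V + 2 = 2 + 4 V$)
$q{\left(n \right)} = -6$ ($q{\left(n \right)} = 3 \left(-2\right) = -6$)
$T{\left(F \right)} = -11 - F^{2}$ ($T{\left(F \right)} = 7 - \left(F F + \left(2 + 4 \cdot 4\right)\right) = 7 - \left(F^{2} + \left(2 + 16\right)\right) = 7 - \left(F^{2} + 18\right) = 7 - \left(18 + F^{2}\right) = -11 - F^{2}$)
$\sqrt{T{\left(q{\left(11 \right)} \right)} - 207696} = \sqrt{\left(-11 - \left(-6\right)^{2}\right) - 207696} = \sqrt{\left(-11 - 36\right) - 207696} = \sqrt{-47 - 207696} = \sqrt{-207743} = i \sqrt{207743}$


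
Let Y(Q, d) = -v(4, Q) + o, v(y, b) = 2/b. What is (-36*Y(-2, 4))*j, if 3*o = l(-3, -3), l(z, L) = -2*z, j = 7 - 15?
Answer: 864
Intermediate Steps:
j = -8
o = 2 (o = (-2*(-3))/3 = (⅓)*6 = 2)
Y(Q, d) = 2 - 2/Q (Y(Q, d) = -2/Q + 2 = 2 - 2/Q)
(-36*Y(-2, 4))*j = -36*(2 - 2/(-2))*(-8) = -36*(2 - 2*(-½))*(-8) = -36*(2 + 1)*(-8) = -36*3*(-8) = -108*(-8) = 864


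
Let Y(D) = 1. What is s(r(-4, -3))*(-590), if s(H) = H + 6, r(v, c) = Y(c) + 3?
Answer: -5900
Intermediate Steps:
r(v, c) = 4 (r(v, c) = 1 + 3 = 4)
s(H) = 6 + H
s(r(-4, -3))*(-590) = (6 + 4)*(-590) = 10*(-590) = -5900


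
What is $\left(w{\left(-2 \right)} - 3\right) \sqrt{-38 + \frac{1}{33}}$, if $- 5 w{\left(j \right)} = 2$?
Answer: $- \frac{17 i \sqrt{41349}}{165} \approx - 20.951 i$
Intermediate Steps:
$w{\left(j \right)} = - \frac{2}{5}$ ($w{\left(j \right)} = \left(- \frac{1}{5}\right) 2 = - \frac{2}{5}$)
$\left(w{\left(-2 \right)} - 3\right) \sqrt{-38 + \frac{1}{33}} = \left(- \frac{2}{5} - 3\right) \sqrt{-38 + \frac{1}{33}} = - \frac{17 \sqrt{-38 + \frac{1}{33}}}{5} = - \frac{17 \sqrt{- \frac{1253}{33}}}{5} = - \frac{17 \frac{i \sqrt{41349}}{33}}{5} = - \frac{17 i \sqrt{41349}}{165}$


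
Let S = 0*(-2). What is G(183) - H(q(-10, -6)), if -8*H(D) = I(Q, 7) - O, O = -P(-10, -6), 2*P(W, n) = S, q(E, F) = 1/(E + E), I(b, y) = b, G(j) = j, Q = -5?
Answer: 1459/8 ≈ 182.38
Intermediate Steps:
q(E, F) = 1/(2*E)
S = 0
P(W, n) = 0 (P(W, n) = (1/2)*0 = 0)
O = 0 (O = -1*0 = 0)
H(D) = 5/8 (H(D) = -(-5 - 1*0)/8 = -(-5 + 0)/8 = -1/8*(-5) = 5/8)
G(183) - H(q(-10, -6)) = 183 - 1*5/8 = 183 - 5/8 = 1459/8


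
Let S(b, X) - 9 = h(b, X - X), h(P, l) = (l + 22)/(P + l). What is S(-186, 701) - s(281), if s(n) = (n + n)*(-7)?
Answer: 366688/93 ≈ 3942.9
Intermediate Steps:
h(P, l) = (22 + l)/(P + l)
S(b, X) = 9 + 22/b (S(b, X) = 9 + (22 + (X - X))/(b + (X - X)) = 9 + (22 + 0)/(b + 0) = 9 + 22/b)
s(n) = -14*n (s(n) = (2*n)*(-7) = -14*n)
S(-186, 701) - s(281) = (9 + 22/(-186)) - (-14)*281 = (9 + 22*(-1/186)) - 1*(-3934) = (9 - 11/93) + 3934 = 826/93 + 3934 = 366688/93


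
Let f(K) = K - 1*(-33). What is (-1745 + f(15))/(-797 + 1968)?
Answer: -1697/1171 ≈ -1.4492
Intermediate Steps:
f(K) = 33 + K (f(K) = K + 33 = 33 + K)
(-1745 + f(15))/(-797 + 1968) = (-1745 + (33 + 15))/(-797 + 1968) = (-1745 + 48)/1171 = -1697*1/1171 = -1697/1171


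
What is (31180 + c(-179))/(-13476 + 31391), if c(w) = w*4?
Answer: 30464/17915 ≈ 1.7005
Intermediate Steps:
c(w) = 4*w
(31180 + c(-179))/(-13476 + 31391) = (31180 + 4*(-179))/(-13476 + 31391) = (31180 - 716)/17915 = 30464*(1/17915) = 30464/17915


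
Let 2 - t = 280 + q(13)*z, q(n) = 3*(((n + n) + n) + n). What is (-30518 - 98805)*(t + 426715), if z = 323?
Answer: -48631784827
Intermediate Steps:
q(n) = 12*n (q(n) = 3*((2*n + n) + n) = 3*(3*n + n) = 3*(4*n) = 12*n)
t = -50666 (t = 2 - (280 + (12*13)*323) = 2 - (280 + 156*323) = 2 - (280 + 50388) = 2 - 1*50668 = 2 - 50668 = -50666)
(-30518 - 98805)*(t + 426715) = (-30518 - 98805)*(-50666 + 426715) = -129323*376049 = -48631784827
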